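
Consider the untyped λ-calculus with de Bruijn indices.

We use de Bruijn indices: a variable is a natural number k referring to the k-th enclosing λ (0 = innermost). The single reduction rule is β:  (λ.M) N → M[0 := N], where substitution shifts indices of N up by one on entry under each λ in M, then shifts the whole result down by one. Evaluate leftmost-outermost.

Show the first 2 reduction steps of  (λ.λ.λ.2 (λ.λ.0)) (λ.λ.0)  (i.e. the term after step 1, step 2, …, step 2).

  start: (λ.λ.λ.2 (λ.λ.0)) (λ.λ.0)
  →1  λ.λ.(λ.λ.0) (λ.λ.0)
  →2  λ.λ.λ.0

Answer: after 2 steps: λ.λ.λ.0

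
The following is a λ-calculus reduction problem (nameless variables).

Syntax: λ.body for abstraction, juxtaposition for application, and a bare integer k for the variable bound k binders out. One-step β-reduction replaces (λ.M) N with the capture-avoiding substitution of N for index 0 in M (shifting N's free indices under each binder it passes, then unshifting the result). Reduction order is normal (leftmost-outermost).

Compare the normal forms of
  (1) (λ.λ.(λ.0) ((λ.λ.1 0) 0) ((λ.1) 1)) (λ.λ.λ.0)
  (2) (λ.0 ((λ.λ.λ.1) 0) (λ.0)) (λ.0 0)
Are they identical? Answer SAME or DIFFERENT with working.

Term A:
  start: (λ.λ.(λ.0) ((λ.λ.1 0) 0) ((λ.1) 1)) (λ.λ.λ.0)
  →1  λ.(λ.0) ((λ.λ.1 0) 0) ((λ.1) (λ.λ.λ.0))
  →2  λ.(λ.λ.1 0) 0 ((λ.1) (λ.λ.λ.0))
  →3  λ.(λ.1 0) ((λ.1) (λ.λ.λ.0))
  →4  λ.0 ((λ.1) (λ.λ.λ.0))
  →5  λ.0 0

Term B:
  start: (λ.0 ((λ.λ.λ.1) 0) (λ.0)) (λ.0 0)
  →1  (λ.0 0) ((λ.λ.λ.1) (λ.0 0)) (λ.0)
  →2  (λ.λ.λ.1) (λ.0 0) ((λ.λ.λ.1) (λ.0 0)) (λ.0)
  →3  (λ.λ.1) ((λ.λ.λ.1) (λ.0 0)) (λ.0)
  →4  (λ.(λ.λ.λ.1) (λ.0 0)) (λ.0)
  →5  (λ.λ.λ.1) (λ.0 0)
  →6  λ.λ.1

Answer: DIFFERENT — A ⇓ λ.0 0, B ⇓ λ.λ.1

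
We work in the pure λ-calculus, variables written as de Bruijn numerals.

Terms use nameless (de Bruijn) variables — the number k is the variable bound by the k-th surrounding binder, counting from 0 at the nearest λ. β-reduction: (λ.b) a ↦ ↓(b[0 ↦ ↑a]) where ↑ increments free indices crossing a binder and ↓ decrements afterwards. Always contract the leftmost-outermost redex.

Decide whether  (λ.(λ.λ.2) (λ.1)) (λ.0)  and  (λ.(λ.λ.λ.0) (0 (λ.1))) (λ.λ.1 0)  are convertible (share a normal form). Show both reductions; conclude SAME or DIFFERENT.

Term A:
  start: (λ.(λ.λ.2) (λ.1)) (λ.0)
  step 1: (λ.λ.λ.0) (λ.λ.0)
  step 2: λ.λ.0

Term B:
  start: (λ.(λ.λ.λ.0) (0 (λ.1))) (λ.λ.1 0)
  step 1: (λ.λ.λ.0) ((λ.λ.1 0) (λ.λ.λ.1 0))
  step 2: λ.λ.0

Answer: SAME — A ⇓ λ.λ.0, B ⇓ λ.λ.0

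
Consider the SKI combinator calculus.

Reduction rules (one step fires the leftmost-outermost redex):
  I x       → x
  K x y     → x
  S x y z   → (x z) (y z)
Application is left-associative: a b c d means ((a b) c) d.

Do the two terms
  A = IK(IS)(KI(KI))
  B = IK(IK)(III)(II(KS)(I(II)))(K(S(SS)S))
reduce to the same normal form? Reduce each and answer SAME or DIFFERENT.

Answer: SAME — A ⇓ S, B ⇓ S

Working:
Term A:
  start: IK(IS)(KI(KI))
  →1  K(IS)(KI(KI))
  →2  IS
  →3  S

Term B:
  start: IK(IK)(III)(II(KS)(I(II)))(K(S(SS)S))
  →1  K(IK)(III)(II(KS)(I(II)))(K(S(SS)S))
  →2  IK(II(KS)(I(II)))(K(S(SS)S))
  →3  K(II(KS)(I(II)))(K(S(SS)S))
  →4  II(KS)(I(II))
  →5  I(KS)(I(II))
  →6  KS(I(II))
  →7  S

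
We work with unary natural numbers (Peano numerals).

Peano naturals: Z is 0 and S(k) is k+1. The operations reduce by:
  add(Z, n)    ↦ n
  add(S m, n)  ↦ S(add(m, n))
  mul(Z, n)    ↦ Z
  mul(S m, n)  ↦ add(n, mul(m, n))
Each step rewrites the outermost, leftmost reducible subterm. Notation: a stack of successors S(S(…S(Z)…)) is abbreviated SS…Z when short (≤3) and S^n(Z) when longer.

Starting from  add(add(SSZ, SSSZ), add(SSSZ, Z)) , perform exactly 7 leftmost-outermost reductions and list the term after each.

  start: add(add(SSZ, SSSZ), add(SSSZ, Z))
  step 1: add(S(add(SZ, SSSZ)), add(SSSZ, Z))
  step 2: S(add(add(SZ, SSSZ), add(SSSZ, Z)))
  step 3: S(add(S(add(Z, SSSZ)), add(SSSZ, Z)))
  step 4: S(S(add(add(Z, SSSZ), add(SSSZ, Z))))
  step 5: S(S(add(SSSZ, add(SSSZ, Z))))
  step 6: S(S(S(add(SSZ, add(SSSZ, Z)))))
  step 7: S(S(S(S(add(SZ, add(SSSZ, Z))))))

Answer: after 7 steps: S(S(S(S(add(SZ, add(SSSZ, Z))))))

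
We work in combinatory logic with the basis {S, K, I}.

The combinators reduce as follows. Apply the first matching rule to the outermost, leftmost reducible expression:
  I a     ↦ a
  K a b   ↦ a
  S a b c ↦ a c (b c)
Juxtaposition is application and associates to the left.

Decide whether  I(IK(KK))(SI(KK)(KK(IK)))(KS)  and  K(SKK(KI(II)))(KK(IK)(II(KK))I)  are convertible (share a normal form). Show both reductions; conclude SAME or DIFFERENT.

Answer: DIFFERENT — A ⇓ K, B ⇓ I

Derivation:
Term A:
  start: I(IK(KK))(SI(KK)(KK(IK)))(KS)
  [1] IK(KK)(SI(KK)(KK(IK)))(KS)
  [2] K(KK)(SI(KK)(KK(IK)))(KS)
  [3] KK(KS)
  [4] K

Term B:
  start: K(SKK(KI(II)))(KK(IK)(II(KK))I)
  [1] SKK(KI(II))
  [2] K(KI(II))(K(KI(II)))
  [3] KI(II)
  [4] I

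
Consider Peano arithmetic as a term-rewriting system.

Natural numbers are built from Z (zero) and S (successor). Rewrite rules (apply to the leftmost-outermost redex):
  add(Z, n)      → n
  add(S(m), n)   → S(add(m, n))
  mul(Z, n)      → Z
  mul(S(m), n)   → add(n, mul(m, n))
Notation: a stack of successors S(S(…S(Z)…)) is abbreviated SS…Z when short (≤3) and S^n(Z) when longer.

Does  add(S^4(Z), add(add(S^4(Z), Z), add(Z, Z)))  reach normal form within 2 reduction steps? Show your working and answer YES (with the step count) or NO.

  start: add(S^4(Z), add(add(S^4(Z), Z), add(Z, Z)))
  [1] S(add(SSSZ, add(add(S^4(Z), Z), add(Z, Z))))
  [2] S(S(add(SSZ, add(add(S^4(Z), Z), add(Z, Z)))))

Answer: NO — after 2 steps the term is S(S(add(SSZ, add(add(S^4(Z), Z), add(Z, Z))))), not yet normal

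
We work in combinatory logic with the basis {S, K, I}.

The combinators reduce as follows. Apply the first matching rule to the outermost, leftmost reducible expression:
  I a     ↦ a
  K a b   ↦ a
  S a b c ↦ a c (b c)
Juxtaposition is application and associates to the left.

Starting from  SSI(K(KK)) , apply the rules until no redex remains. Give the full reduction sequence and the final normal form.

Answer: normal form = S(K(KK))(K(KK))  (in 2 steps)

Working:
  start: SSI(K(KK))
  [1] S(K(KK))(I(K(KK)))
  [2] S(K(KK))(K(KK))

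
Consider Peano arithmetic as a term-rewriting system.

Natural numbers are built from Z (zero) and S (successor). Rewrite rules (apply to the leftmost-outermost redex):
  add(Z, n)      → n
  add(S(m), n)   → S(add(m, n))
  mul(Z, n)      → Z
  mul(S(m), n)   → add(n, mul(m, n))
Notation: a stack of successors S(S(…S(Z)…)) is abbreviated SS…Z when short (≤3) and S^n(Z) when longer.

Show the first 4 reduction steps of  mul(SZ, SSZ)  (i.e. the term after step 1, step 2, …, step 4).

Answer: after 4 steps: S(S(mul(Z, SSZ)))

Derivation:
  start: mul(SZ, SSZ)
  →1  add(SSZ, mul(Z, SSZ))
  →2  S(add(SZ, mul(Z, SSZ)))
  →3  S(S(add(Z, mul(Z, SSZ))))
  →4  S(S(mul(Z, SSZ)))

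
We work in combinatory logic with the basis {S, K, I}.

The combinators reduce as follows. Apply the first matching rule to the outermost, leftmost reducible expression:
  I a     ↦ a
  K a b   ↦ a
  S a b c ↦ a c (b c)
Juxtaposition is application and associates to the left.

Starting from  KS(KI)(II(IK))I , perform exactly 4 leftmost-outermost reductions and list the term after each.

Answer: after 4 steps: SKI

Working:
  start: KS(KI)(II(IK))I
  step 1: S(II(IK))I
  step 2: S(I(IK))I
  step 3: S(IK)I
  step 4: SKI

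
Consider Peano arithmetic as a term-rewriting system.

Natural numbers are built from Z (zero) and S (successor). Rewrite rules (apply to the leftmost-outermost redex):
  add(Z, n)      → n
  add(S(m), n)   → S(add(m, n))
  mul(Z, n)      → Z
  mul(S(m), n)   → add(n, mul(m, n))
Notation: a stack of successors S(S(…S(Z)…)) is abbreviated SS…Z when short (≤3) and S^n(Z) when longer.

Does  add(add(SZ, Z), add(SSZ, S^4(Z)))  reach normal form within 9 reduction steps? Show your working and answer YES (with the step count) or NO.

Answer: YES — reaches normal form S^7(Z) in 7 ≤ 9 steps

Reduction:
  start: add(add(SZ, Z), add(SSZ, S^4(Z)))
  [1] add(S(add(Z, Z)), add(SSZ, S^4(Z)))
  [2] S(add(add(Z, Z), add(SSZ, S^4(Z))))
  [3] S(add(Z, add(SSZ, S^4(Z))))
  [4] S(add(SSZ, S^4(Z)))
  [5] S(S(add(SZ, S^4(Z))))
  [6] S(S(S(add(Z, S^4(Z)))))
  [7] S^7(Z)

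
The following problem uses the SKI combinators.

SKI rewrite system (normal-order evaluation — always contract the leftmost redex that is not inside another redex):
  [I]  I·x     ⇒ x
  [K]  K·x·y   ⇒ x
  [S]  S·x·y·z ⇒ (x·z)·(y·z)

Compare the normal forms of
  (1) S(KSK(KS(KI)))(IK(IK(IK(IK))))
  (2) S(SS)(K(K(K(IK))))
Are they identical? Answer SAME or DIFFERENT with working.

Term A:
  start: S(KSK(KS(KI)))(IK(IK(IK(IK))))
  step 1: S(S(KS(KI)))(IK(IK(IK(IK))))
  step 2: S(SS)(IK(IK(IK(IK))))
  step 3: S(SS)(K(IK(IK(IK))))
  step 4: S(SS)(K(K(IK(IK))))
  step 5: S(SS)(K(K(K(IK))))
  step 6: S(SS)(K(K(KK)))

Term B:
  start: S(SS)(K(K(K(IK))))
  step 1: S(SS)(K(K(KK)))

Answer: SAME — A ⇓ S(SS)(K(K(KK))), B ⇓ S(SS)(K(K(KK)))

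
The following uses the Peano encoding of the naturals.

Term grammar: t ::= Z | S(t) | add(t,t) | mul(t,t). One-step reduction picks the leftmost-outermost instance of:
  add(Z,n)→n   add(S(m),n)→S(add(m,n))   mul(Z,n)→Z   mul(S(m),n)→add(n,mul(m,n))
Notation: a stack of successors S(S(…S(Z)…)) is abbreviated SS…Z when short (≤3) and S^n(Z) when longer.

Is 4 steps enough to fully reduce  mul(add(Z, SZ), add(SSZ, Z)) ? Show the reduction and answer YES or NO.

Answer: NO — after 4 steps the term is S(add(add(SZ, Z), mul(Z, add(SSZ, Z)))), not yet normal

Working:
  start: mul(add(Z, SZ), add(SSZ, Z))
  →1  mul(SZ, add(SSZ, Z))
  →2  add(add(SSZ, Z), mul(Z, add(SSZ, Z)))
  →3  add(S(add(SZ, Z)), mul(Z, add(SSZ, Z)))
  →4  S(add(add(SZ, Z), mul(Z, add(SSZ, Z))))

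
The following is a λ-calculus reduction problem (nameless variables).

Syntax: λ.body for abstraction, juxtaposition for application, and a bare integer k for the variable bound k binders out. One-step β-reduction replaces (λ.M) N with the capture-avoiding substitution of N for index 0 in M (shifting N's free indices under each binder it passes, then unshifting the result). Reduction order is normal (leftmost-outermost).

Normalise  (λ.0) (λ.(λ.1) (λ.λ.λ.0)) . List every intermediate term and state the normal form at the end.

  start: (λ.0) (λ.(λ.1) (λ.λ.λ.0))
  →1  λ.(λ.1) (λ.λ.λ.0)
  →2  λ.0

Answer: normal form = λ.0  (in 2 steps)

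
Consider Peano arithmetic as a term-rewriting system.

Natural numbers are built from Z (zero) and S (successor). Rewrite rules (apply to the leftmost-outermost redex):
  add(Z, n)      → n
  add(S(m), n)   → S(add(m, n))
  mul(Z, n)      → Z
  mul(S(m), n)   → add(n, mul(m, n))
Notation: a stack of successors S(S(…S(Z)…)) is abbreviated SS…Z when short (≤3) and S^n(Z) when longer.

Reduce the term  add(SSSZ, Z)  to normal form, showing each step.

Answer: normal form = SSSZ  (in 4 steps)

Derivation:
  start: add(SSSZ, Z)
  step 1: S(add(SSZ, Z))
  step 2: S(S(add(SZ, Z)))
  step 3: S(S(S(add(Z, Z))))
  step 4: SSSZ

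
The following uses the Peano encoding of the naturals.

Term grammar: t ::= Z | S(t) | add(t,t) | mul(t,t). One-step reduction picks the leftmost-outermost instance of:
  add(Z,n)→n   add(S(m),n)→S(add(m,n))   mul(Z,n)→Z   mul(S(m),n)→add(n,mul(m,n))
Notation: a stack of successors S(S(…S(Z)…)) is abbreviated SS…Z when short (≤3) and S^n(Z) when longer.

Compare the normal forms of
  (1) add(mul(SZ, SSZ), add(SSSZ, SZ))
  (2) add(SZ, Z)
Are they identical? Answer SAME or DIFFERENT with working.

Answer: DIFFERENT — A ⇓ S^6(Z), B ⇓ SZ

Reduction:
Term A:
  start: add(mul(SZ, SSZ), add(SSSZ, SZ))
  step 1: add(add(SSZ, mul(Z, SSZ)), add(SSSZ, SZ))
  step 2: add(S(add(SZ, mul(Z, SSZ))), add(SSSZ, SZ))
  step 3: S(add(add(SZ, mul(Z, SSZ)), add(SSSZ, SZ)))
  step 4: S(add(S(add(Z, mul(Z, SSZ))), add(SSSZ, SZ)))
  step 5: S(S(add(add(Z, mul(Z, SSZ)), add(SSSZ, SZ))))
  step 6: S(S(add(mul(Z, SSZ), add(SSSZ, SZ))))
  step 7: S(S(add(Z, add(SSSZ, SZ))))
  step 8: S(S(add(SSSZ, SZ)))
  step 9: S(S(S(add(SSZ, SZ))))
  step 10: S(S(S(S(add(SZ, SZ)))))
  step 11: S(S(S(S(S(add(Z, SZ))))))
  step 12: S^6(Z)

Term B:
  start: add(SZ, Z)
  step 1: S(add(Z, Z))
  step 2: SZ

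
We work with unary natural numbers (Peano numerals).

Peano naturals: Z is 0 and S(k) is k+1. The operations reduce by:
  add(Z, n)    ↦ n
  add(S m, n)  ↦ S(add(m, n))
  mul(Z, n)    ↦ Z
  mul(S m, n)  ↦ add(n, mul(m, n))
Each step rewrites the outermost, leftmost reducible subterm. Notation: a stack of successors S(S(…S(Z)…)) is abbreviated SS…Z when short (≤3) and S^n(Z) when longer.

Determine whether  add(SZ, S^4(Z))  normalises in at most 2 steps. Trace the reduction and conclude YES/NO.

  start: add(SZ, S^4(Z))
  [1] S(add(Z, S^4(Z)))
  [2] S^5(Z)

Answer: YES — reaches normal form S^5(Z) in 2 ≤ 2 steps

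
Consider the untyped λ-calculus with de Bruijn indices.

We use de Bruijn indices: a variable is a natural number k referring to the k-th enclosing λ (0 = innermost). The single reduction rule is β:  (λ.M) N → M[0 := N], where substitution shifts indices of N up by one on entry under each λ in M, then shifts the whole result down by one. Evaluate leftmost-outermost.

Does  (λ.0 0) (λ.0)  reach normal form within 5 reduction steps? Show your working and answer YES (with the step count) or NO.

  start: (λ.0 0) (λ.0)
  step 1: (λ.0) (λ.0)
  step 2: λ.0

Answer: YES — reaches normal form λ.0 in 2 ≤ 5 steps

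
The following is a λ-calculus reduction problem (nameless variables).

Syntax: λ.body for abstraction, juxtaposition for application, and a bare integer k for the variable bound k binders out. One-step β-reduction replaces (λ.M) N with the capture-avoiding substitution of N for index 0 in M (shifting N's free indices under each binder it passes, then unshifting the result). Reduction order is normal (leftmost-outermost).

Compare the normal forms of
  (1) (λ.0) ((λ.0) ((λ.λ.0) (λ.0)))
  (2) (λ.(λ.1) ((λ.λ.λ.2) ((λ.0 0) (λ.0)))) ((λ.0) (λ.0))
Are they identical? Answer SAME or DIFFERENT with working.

Term A:
  start: (λ.0) ((λ.0) ((λ.λ.0) (λ.0)))
  →1  (λ.0) ((λ.λ.0) (λ.0))
  →2  (λ.λ.0) (λ.0)
  →3  λ.0

Term B:
  start: (λ.(λ.1) ((λ.λ.λ.2) ((λ.0 0) (λ.0)))) ((λ.0) (λ.0))
  →1  (λ.(λ.0) (λ.0)) ((λ.λ.λ.2) ((λ.0 0) (λ.0)))
  →2  (λ.0) (λ.0)
  →3  λ.0

Answer: SAME — A ⇓ λ.0, B ⇓ λ.0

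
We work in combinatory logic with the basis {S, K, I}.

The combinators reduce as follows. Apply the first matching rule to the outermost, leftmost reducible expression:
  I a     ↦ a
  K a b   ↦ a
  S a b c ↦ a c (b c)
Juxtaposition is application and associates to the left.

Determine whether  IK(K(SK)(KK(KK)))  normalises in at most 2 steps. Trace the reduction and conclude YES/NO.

  start: IK(K(SK)(KK(KK)))
  step 1: K(K(SK)(KK(KK)))
  step 2: K(SK)

Answer: YES — reaches normal form K(SK) in 2 ≤ 2 steps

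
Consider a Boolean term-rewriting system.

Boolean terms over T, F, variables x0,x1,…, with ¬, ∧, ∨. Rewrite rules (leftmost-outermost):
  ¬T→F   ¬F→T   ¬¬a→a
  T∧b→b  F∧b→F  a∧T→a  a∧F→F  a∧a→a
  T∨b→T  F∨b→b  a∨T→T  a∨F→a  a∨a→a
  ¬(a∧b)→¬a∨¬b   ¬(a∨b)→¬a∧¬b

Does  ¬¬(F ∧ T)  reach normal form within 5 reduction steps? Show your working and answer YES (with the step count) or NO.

  start: ¬¬(F ∧ T)
  →1  F ∧ T
  →2  F

Answer: YES — reaches normal form F in 2 ≤ 5 steps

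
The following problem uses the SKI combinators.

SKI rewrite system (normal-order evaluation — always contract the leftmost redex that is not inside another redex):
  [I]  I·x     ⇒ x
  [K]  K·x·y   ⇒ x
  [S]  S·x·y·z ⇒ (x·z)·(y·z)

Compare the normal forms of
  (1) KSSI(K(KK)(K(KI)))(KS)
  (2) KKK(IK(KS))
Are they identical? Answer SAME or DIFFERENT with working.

Answer: DIFFERENT — A ⇓ S, B ⇓ K(K(KS))

Derivation:
Term A:
  start: KSSI(K(KK)(K(KI)))(KS)
  →1  SI(K(KK)(K(KI)))(KS)
  →2  I(KS)(K(KK)(K(KI))(KS))
  →3  KS(K(KK)(K(KI))(KS))
  →4  S

Term B:
  start: KKK(IK(KS))
  →1  K(IK(KS))
  →2  K(K(KS))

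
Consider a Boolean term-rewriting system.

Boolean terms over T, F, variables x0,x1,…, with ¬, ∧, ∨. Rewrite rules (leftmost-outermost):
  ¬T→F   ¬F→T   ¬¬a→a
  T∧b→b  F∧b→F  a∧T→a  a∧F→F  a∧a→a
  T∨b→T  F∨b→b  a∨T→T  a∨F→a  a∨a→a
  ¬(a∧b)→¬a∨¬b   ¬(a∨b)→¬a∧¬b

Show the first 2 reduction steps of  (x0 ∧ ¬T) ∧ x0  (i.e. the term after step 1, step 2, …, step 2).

Answer: after 2 steps: F ∧ x0

Reduction:
  start: (x0 ∧ ¬T) ∧ x0
  →1  (x0 ∧ F) ∧ x0
  →2  F ∧ x0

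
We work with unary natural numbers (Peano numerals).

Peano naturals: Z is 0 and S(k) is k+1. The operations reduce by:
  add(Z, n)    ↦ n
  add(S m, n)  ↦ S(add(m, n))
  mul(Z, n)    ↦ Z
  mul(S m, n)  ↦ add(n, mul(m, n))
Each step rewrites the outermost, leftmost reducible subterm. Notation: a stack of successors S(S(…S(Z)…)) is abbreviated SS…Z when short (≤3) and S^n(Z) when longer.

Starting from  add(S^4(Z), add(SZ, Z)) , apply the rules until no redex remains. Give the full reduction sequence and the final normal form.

Answer: normal form = S^5(Z)  (in 7 steps)

Working:
  start: add(S^4(Z), add(SZ, Z))
  step 1: S(add(SSSZ, add(SZ, Z)))
  step 2: S(S(add(SSZ, add(SZ, Z))))
  step 3: S(S(S(add(SZ, add(SZ, Z)))))
  step 4: S(S(S(S(add(Z, add(SZ, Z))))))
  step 5: S(S(S(S(add(SZ, Z)))))
  step 6: S(S(S(S(S(add(Z, Z))))))
  step 7: S^5(Z)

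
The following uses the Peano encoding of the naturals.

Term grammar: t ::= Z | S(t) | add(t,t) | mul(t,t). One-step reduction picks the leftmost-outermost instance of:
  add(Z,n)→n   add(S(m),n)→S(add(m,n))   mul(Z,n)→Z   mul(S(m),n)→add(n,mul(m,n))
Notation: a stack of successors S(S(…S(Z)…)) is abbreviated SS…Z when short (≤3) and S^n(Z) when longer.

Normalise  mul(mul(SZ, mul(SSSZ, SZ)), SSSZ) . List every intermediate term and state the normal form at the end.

Answer: normal form = S^9(Z)  (in 32 steps)

Reduction:
  start: mul(mul(SZ, mul(SSSZ, SZ)), SSSZ)
  step 1: mul(add(mul(SSSZ, SZ), mul(Z, mul(SSSZ, SZ))), SSSZ)
  step 2: mul(add(add(SZ, mul(SSZ, SZ)), mul(Z, mul(SSSZ, SZ))), SSSZ)
  step 3: mul(add(S(add(Z, mul(SSZ, SZ))), mul(Z, mul(SSSZ, SZ))), SSSZ)
  step 4: mul(S(add(add(Z, mul(SSZ, SZ)), mul(Z, mul(SSSZ, SZ)))), SSSZ)
  step 5: add(SSSZ, mul(add(add(Z, mul(SSZ, SZ)), mul(Z, mul(SSSZ, SZ))), SSSZ))
  step 6: S(add(SSZ, mul(add(add(Z, mul(SSZ, SZ)), mul(Z, mul(SSSZ, SZ))), SSSZ)))
  step 7: S(S(add(SZ, mul(add(add(Z, mul(SSZ, SZ)), mul(Z, mul(SSSZ, SZ))), SSSZ))))
  step 8: S(S(S(add(Z, mul(add(add(Z, mul(SSZ, SZ)), mul(Z, mul(SSSZ, SZ))), SSSZ)))))
  step 9: S(S(S(mul(add(add(Z, mul(SSZ, SZ)), mul(Z, mul(SSSZ, SZ))), SSSZ))))
  step 10: S(S(S(mul(add(mul(SSZ, SZ), mul(Z, mul(SSSZ, SZ))), SSSZ))))
  step 11: S(S(S(mul(add(add(SZ, mul(SZ, SZ)), mul(Z, mul(SSSZ, SZ))), SSSZ))))
  step 12: S(S(S(mul(add(S(add(Z, mul(SZ, SZ))), mul(Z, mul(SSSZ, SZ))), SSSZ))))
  step 13: S(S(S(mul(S(add(add(Z, mul(SZ, SZ)), mul(Z, mul(SSSZ, SZ)))), SSSZ))))
  step 14: S(S(S(add(SSSZ, mul(add(add(Z, mul(SZ, SZ)), mul(Z, mul(SSSZ, SZ))), SSSZ)))))
  step 15: S(S(S(S(add(SSZ, mul(add(add(Z, mul(SZ, SZ)), mul(Z, mul(SSSZ, SZ))), SSSZ))))))
  step 16: S(S(S(S(S(add(SZ, mul(add(add(Z, mul(SZ, SZ)), mul(Z, mul(SSSZ, SZ))), SSSZ)))))))
  step 17: S(S(S(S(S(S(add(Z, mul(add(add(Z, mul(SZ, SZ)), mul(Z, mul(SSSZ, SZ))), SSSZ))))))))
  step 18: S(S(S(S(S(S(mul(add(add(Z, mul(SZ, SZ)), mul(Z, mul(SSSZ, SZ))), SSSZ)))))))
  step 19: S(S(S(S(S(S(mul(add(mul(SZ, SZ), mul(Z, mul(SSSZ, SZ))), SSSZ)))))))
  step 20: S(S(S(S(S(S(mul(add(add(SZ, mul(Z, SZ)), mul(Z, mul(SSSZ, SZ))), SSSZ)))))))
  step 21: S(S(S(S(S(S(mul(add(S(add(Z, mul(Z, SZ))), mul(Z, mul(SSSZ, SZ))), SSSZ)))))))
  step 22: S(S(S(S(S(S(mul(S(add(add(Z, mul(Z, SZ)), mul(Z, mul(SSSZ, SZ)))), SSSZ)))))))
  step 23: S(S(S(S(S(S(add(SSSZ, mul(add(add(Z, mul(Z, SZ)), mul(Z, mul(SSSZ, SZ))), SSSZ))))))))
  step 24: S(S(S(S(S(S(S(add(SSZ, mul(add(add(Z, mul(Z, SZ)), mul(Z, mul(SSSZ, SZ))), SSSZ)))))))))
  step 25: S(S(S(S(S(S(S(S(add(SZ, mul(add(add(Z, mul(Z, SZ)), mul(Z, mul(SSSZ, SZ))), SSSZ))))))))))
  step 26: S(S(S(S(S(S(S(S(S(add(Z, mul(add(add(Z, mul(Z, SZ)), mul(Z, mul(SSSZ, SZ))), SSSZ)))))))))))
  step 27: S(S(S(S(S(S(S(S(S(mul(add(add(Z, mul(Z, SZ)), mul(Z, mul(SSSZ, SZ))), SSSZ))))))))))
  step 28: S(S(S(S(S(S(S(S(S(mul(add(mul(Z, SZ), mul(Z, mul(SSSZ, SZ))), SSSZ))))))))))
  step 29: S(S(S(S(S(S(S(S(S(mul(add(Z, mul(Z, mul(SSSZ, SZ))), SSSZ))))))))))
  step 30: S(S(S(S(S(S(S(S(S(mul(mul(Z, mul(SSSZ, SZ)), SSSZ))))))))))
  step 31: S(S(S(S(S(S(S(S(S(mul(Z, SSSZ))))))))))
  step 32: S^9(Z)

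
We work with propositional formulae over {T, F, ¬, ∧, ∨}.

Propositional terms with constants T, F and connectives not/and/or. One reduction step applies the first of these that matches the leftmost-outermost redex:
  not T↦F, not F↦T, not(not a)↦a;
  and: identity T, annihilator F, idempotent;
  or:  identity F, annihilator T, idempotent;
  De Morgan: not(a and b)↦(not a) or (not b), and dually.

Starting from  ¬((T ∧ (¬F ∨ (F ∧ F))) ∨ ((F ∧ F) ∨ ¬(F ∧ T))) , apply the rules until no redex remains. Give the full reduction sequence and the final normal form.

Answer: normal form = F  (in 8 steps)

Derivation:
  start: ¬((T ∧ (¬F ∨ (F ∧ F))) ∨ ((F ∧ F) ∨ ¬(F ∧ T)))
  step 1: ¬(T ∧ (¬F ∨ (F ∧ F))) ∧ ¬((F ∧ F) ∨ ¬(F ∧ T))
  step 2: (¬T ∨ ¬(¬F ∨ (F ∧ F))) ∧ ¬((F ∧ F) ∨ ¬(F ∧ T))
  step 3: (F ∨ ¬(¬F ∨ (F ∧ F))) ∧ ¬((F ∧ F) ∨ ¬(F ∧ T))
  step 4: ¬(¬F ∨ (F ∧ F)) ∧ ¬((F ∧ F) ∨ ¬(F ∧ T))
  step 5: (¬¬F ∧ ¬(F ∧ F)) ∧ ¬((F ∧ F) ∨ ¬(F ∧ T))
  step 6: (F ∧ ¬(F ∧ F)) ∧ ¬((F ∧ F) ∨ ¬(F ∧ T))
  step 7: F ∧ ¬((F ∧ F) ∨ ¬(F ∧ T))
  step 8: F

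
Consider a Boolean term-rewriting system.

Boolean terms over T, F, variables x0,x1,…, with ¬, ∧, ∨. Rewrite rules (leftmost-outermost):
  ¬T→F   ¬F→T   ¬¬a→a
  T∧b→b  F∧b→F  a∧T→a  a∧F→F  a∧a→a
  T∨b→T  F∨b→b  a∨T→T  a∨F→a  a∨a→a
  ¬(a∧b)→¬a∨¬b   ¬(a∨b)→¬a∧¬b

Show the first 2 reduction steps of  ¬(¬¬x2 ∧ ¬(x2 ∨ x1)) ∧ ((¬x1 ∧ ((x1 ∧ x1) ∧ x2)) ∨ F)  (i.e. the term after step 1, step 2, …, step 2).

  start: ¬(¬¬x2 ∧ ¬(x2 ∨ x1)) ∧ ((¬x1 ∧ ((x1 ∧ x1) ∧ x2)) ∨ F)
  →1  (¬¬¬x2 ∨ ¬¬(x2 ∨ x1)) ∧ ((¬x1 ∧ ((x1 ∧ x1) ∧ x2)) ∨ F)
  →2  (¬x2 ∨ ¬¬(x2 ∨ x1)) ∧ ((¬x1 ∧ ((x1 ∧ x1) ∧ x2)) ∨ F)

Answer: after 2 steps: (¬x2 ∨ ¬¬(x2 ∨ x1)) ∧ ((¬x1 ∧ ((x1 ∧ x1) ∧ x2)) ∨ F)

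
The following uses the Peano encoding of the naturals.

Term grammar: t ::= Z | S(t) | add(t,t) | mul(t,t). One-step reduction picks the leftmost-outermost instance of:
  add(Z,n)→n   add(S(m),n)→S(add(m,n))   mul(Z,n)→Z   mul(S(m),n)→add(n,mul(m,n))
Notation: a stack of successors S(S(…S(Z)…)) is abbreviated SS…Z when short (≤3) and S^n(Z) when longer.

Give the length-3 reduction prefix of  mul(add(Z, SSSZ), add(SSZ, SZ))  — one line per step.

  start: mul(add(Z, SSSZ), add(SSZ, SZ))
  [1] mul(SSSZ, add(SSZ, SZ))
  [2] add(add(SSZ, SZ), mul(SSZ, add(SSZ, SZ)))
  [3] add(S(add(SZ, SZ)), mul(SSZ, add(SSZ, SZ)))

Answer: after 3 steps: add(S(add(SZ, SZ)), mul(SSZ, add(SSZ, SZ)))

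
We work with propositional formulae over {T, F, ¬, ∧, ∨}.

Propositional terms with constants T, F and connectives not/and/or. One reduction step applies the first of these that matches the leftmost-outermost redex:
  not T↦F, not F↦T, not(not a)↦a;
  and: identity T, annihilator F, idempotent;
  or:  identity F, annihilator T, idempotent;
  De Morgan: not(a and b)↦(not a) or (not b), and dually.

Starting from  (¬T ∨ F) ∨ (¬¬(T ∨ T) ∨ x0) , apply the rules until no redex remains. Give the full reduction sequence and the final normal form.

  start: (¬T ∨ F) ∨ (¬¬(T ∨ T) ∨ x0)
  [1] ¬T ∨ (¬¬(T ∨ T) ∨ x0)
  [2] F ∨ (¬¬(T ∨ T) ∨ x0)
  [3] ¬¬(T ∨ T) ∨ x0
  [4] (T ∨ T) ∨ x0
  [5] T ∨ x0
  [6] T

Answer: normal form = T  (in 6 steps)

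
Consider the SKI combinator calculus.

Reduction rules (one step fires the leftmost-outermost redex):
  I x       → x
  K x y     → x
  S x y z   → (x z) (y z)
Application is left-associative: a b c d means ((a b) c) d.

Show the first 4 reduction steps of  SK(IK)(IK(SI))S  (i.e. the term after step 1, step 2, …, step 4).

  start: SK(IK)(IK(SI))S
  →1  K(IK(SI))(IK(IK(SI)))S
  →2  IK(SI)S
  →3  K(SI)S
  →4  SI

Answer: after 4 steps: SI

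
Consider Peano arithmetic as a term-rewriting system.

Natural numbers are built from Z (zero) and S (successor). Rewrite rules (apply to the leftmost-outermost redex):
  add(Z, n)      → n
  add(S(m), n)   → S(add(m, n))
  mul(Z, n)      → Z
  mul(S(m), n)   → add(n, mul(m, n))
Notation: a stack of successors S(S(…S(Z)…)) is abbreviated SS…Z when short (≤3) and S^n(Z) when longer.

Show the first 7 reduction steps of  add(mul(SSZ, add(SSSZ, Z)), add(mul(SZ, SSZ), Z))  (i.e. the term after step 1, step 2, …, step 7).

  start: add(mul(SSZ, add(SSSZ, Z)), add(mul(SZ, SSZ), Z))
  [1] add(add(add(SSSZ, Z), mul(SZ, add(SSSZ, Z))), add(mul(SZ, SSZ), Z))
  [2] add(add(S(add(SSZ, Z)), mul(SZ, add(SSSZ, Z))), add(mul(SZ, SSZ), Z))
  [3] add(S(add(add(SSZ, Z), mul(SZ, add(SSSZ, Z)))), add(mul(SZ, SSZ), Z))
  [4] S(add(add(add(SSZ, Z), mul(SZ, add(SSSZ, Z))), add(mul(SZ, SSZ), Z)))
  [5] S(add(add(S(add(SZ, Z)), mul(SZ, add(SSSZ, Z))), add(mul(SZ, SSZ), Z)))
  [6] S(add(S(add(add(SZ, Z), mul(SZ, add(SSSZ, Z)))), add(mul(SZ, SSZ), Z)))
  [7] S(S(add(add(add(SZ, Z), mul(SZ, add(SSSZ, Z))), add(mul(SZ, SSZ), Z))))

Answer: after 7 steps: S(S(add(add(add(SZ, Z), mul(SZ, add(SSSZ, Z))), add(mul(SZ, SSZ), Z))))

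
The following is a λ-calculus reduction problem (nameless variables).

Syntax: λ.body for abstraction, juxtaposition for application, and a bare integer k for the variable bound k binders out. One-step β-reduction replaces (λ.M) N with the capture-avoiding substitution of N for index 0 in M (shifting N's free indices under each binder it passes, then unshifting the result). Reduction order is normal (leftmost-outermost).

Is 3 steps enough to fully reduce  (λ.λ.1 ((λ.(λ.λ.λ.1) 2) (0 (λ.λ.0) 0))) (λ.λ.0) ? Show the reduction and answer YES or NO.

  start: (λ.λ.1 ((λ.(λ.λ.λ.1) 2) (0 (λ.λ.0) 0))) (λ.λ.0)
  [1] λ.(λ.λ.0) ((λ.(λ.λ.λ.1) (λ.λ.0)) (0 (λ.λ.0) 0))
  [2] λ.λ.0

Answer: YES — reaches normal form λ.λ.0 in 2 ≤ 3 steps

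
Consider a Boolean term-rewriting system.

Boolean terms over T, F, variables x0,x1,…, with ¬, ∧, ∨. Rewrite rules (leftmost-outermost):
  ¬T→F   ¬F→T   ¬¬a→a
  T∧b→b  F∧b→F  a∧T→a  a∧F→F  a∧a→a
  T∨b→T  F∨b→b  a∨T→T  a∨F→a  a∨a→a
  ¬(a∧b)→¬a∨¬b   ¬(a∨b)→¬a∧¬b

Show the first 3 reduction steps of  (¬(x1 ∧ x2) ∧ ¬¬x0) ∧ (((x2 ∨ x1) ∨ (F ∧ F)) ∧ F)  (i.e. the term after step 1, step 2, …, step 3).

  start: (¬(x1 ∧ x2) ∧ ¬¬x0) ∧ (((x2 ∨ x1) ∨ (F ∧ F)) ∧ F)
  step 1: ((¬x1 ∨ ¬x2) ∧ ¬¬x0) ∧ (((x2 ∨ x1) ∨ (F ∧ F)) ∧ F)
  step 2: ((¬x1 ∨ ¬x2) ∧ x0) ∧ (((x2 ∨ x1) ∨ (F ∧ F)) ∧ F)
  step 3: ((¬x1 ∨ ¬x2) ∧ x0) ∧ F

Answer: after 3 steps: ((¬x1 ∨ ¬x2) ∧ x0) ∧ F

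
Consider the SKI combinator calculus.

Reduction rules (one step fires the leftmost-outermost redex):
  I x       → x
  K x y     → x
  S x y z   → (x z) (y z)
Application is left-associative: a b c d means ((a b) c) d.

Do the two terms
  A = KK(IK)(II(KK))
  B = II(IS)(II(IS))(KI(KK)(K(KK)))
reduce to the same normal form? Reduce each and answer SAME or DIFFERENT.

Answer: DIFFERENT — A ⇓ K(KK), B ⇓ SS(K(KK))

Derivation:
Term A:
  start: KK(IK)(II(KK))
  step 1: K(II(KK))
  step 2: K(I(KK))
  step 3: K(KK)

Term B:
  start: II(IS)(II(IS))(KI(KK)(K(KK)))
  step 1: I(IS)(II(IS))(KI(KK)(K(KK)))
  step 2: IS(II(IS))(KI(KK)(K(KK)))
  step 3: S(II(IS))(KI(KK)(K(KK)))
  step 4: S(I(IS))(KI(KK)(K(KK)))
  step 5: S(IS)(KI(KK)(K(KK)))
  step 6: SS(KI(KK)(K(KK)))
  step 7: SS(I(K(KK)))
  step 8: SS(K(KK))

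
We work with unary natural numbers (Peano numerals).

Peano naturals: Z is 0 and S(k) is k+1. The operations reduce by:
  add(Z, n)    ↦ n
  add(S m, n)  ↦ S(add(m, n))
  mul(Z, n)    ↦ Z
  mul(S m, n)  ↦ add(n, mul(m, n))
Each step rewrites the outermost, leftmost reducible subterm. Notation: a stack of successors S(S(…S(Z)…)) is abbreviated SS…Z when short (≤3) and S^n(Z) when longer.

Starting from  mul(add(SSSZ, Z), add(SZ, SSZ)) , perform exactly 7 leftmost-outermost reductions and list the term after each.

  start: mul(add(SSSZ, Z), add(SZ, SSZ))
  [1] mul(S(add(SSZ, Z)), add(SZ, SSZ))
  [2] add(add(SZ, SSZ), mul(add(SSZ, Z), add(SZ, SSZ)))
  [3] add(S(add(Z, SSZ)), mul(add(SSZ, Z), add(SZ, SSZ)))
  [4] S(add(add(Z, SSZ), mul(add(SSZ, Z), add(SZ, SSZ))))
  [5] S(add(SSZ, mul(add(SSZ, Z), add(SZ, SSZ))))
  [6] S(S(add(SZ, mul(add(SSZ, Z), add(SZ, SSZ)))))
  [7] S(S(S(add(Z, mul(add(SSZ, Z), add(SZ, SSZ))))))

Answer: after 7 steps: S(S(S(add(Z, mul(add(SSZ, Z), add(SZ, SSZ))))))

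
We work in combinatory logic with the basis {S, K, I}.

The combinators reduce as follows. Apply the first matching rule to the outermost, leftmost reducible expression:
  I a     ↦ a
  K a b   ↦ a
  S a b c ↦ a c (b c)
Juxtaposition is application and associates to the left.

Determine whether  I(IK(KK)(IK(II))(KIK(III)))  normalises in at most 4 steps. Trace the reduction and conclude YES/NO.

  start: I(IK(KK)(IK(II))(KIK(III)))
  →1  IK(KK)(IK(II))(KIK(III))
  →2  K(KK)(IK(II))(KIK(III))
  →3  KK(KIK(III))
  →4  K

Answer: YES — reaches normal form K in 4 ≤ 4 steps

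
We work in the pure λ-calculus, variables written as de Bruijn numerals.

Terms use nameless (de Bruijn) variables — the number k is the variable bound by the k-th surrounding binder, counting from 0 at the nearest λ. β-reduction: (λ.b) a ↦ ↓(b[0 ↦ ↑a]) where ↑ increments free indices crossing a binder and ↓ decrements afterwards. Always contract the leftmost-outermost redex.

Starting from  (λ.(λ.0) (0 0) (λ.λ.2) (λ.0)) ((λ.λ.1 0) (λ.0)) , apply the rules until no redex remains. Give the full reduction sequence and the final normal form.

Answer: normal form = λ.λ.0  (in 11 steps)

Derivation:
  start: (λ.(λ.0) (0 0) (λ.λ.2) (λ.0)) ((λ.λ.1 0) (λ.0))
  step 1: (λ.0) ((λ.λ.1 0) (λ.0) ((λ.λ.1 0) (λ.0))) (λ.λ.(λ.λ.1 0) (λ.0)) (λ.0)
  step 2: (λ.λ.1 0) (λ.0) ((λ.λ.1 0) (λ.0)) (λ.λ.(λ.λ.1 0) (λ.0)) (λ.0)
  step 3: (λ.(λ.0) 0) ((λ.λ.1 0) (λ.0)) (λ.λ.(λ.λ.1 0) (λ.0)) (λ.0)
  step 4: (λ.0) ((λ.λ.1 0) (λ.0)) (λ.λ.(λ.λ.1 0) (λ.0)) (λ.0)
  step 5: (λ.λ.1 0) (λ.0) (λ.λ.(λ.λ.1 0) (λ.0)) (λ.0)
  step 6: (λ.(λ.0) 0) (λ.λ.(λ.λ.1 0) (λ.0)) (λ.0)
  step 7: (λ.0) (λ.λ.(λ.λ.1 0) (λ.0)) (λ.0)
  step 8: (λ.λ.(λ.λ.1 0) (λ.0)) (λ.0)
  step 9: λ.(λ.λ.1 0) (λ.0)
  step 10: λ.λ.(λ.0) 0
  step 11: λ.λ.0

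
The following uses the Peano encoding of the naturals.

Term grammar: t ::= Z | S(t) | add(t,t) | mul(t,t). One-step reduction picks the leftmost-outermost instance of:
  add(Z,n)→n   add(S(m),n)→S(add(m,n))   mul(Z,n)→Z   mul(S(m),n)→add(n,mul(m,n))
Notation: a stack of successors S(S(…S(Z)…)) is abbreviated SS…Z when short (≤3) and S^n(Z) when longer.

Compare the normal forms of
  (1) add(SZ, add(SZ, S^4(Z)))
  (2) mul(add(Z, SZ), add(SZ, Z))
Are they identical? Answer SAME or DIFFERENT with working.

Term A:
  start: add(SZ, add(SZ, S^4(Z)))
  [1] S(add(Z, add(SZ, S^4(Z))))
  [2] S(add(SZ, S^4(Z)))
  [3] S(S(add(Z, S^4(Z))))
  [4] S^6(Z)

Term B:
  start: mul(add(Z, SZ), add(SZ, Z))
  [1] mul(SZ, add(SZ, Z))
  [2] add(add(SZ, Z), mul(Z, add(SZ, Z)))
  [3] add(S(add(Z, Z)), mul(Z, add(SZ, Z)))
  [4] S(add(add(Z, Z), mul(Z, add(SZ, Z))))
  [5] S(add(Z, mul(Z, add(SZ, Z))))
  [6] S(mul(Z, add(SZ, Z)))
  [7] SZ

Answer: DIFFERENT — A ⇓ S^6(Z), B ⇓ SZ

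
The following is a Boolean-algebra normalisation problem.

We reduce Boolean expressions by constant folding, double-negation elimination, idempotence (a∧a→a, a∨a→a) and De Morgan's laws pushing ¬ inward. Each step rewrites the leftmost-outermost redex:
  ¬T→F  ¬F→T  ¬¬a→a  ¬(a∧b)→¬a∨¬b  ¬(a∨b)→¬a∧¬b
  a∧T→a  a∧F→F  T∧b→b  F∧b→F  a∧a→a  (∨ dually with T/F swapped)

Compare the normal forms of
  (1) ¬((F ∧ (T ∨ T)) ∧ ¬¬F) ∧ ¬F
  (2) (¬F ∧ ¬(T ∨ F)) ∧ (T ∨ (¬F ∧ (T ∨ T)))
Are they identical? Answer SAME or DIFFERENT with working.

Term A:
  start: ¬((F ∧ (T ∨ T)) ∧ ¬¬F) ∧ ¬F
  step 1: (¬(F ∧ (T ∨ T)) ∨ ¬¬¬F) ∧ ¬F
  step 2: ((¬F ∨ ¬(T ∨ T)) ∨ ¬¬¬F) ∧ ¬F
  step 3: ((T ∨ ¬(T ∨ T)) ∨ ¬¬¬F) ∧ ¬F
  step 4: (T ∨ ¬¬¬F) ∧ ¬F
  step 5: T ∧ ¬F
  step 6: ¬F
  step 7: T

Term B:
  start: (¬F ∧ ¬(T ∨ F)) ∧ (T ∨ (¬F ∧ (T ∨ T)))
  step 1: (T ∧ ¬(T ∨ F)) ∧ (T ∨ (¬F ∧ (T ∨ T)))
  step 2: ¬(T ∨ F) ∧ (T ∨ (¬F ∧ (T ∨ T)))
  step 3: (¬T ∧ ¬F) ∧ (T ∨ (¬F ∧ (T ∨ T)))
  step 4: (F ∧ ¬F) ∧ (T ∨ (¬F ∧ (T ∨ T)))
  step 5: F ∧ (T ∨ (¬F ∧ (T ∨ T)))
  step 6: F

Answer: DIFFERENT — A ⇓ T, B ⇓ F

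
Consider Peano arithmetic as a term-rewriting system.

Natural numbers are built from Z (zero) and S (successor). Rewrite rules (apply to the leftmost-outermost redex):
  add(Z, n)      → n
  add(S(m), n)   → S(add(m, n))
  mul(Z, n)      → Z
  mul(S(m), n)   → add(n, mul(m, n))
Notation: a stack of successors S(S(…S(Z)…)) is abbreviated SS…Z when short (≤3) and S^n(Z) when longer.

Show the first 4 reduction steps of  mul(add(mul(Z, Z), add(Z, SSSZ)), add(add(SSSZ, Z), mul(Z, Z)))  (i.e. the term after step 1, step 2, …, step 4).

  start: mul(add(mul(Z, Z), add(Z, SSSZ)), add(add(SSSZ, Z), mul(Z, Z)))
  step 1: mul(add(Z, add(Z, SSSZ)), add(add(SSSZ, Z), mul(Z, Z)))
  step 2: mul(add(Z, SSSZ), add(add(SSSZ, Z), mul(Z, Z)))
  step 3: mul(SSSZ, add(add(SSSZ, Z), mul(Z, Z)))
  step 4: add(add(add(SSSZ, Z), mul(Z, Z)), mul(SSZ, add(add(SSSZ, Z), mul(Z, Z))))

Answer: after 4 steps: add(add(add(SSSZ, Z), mul(Z, Z)), mul(SSZ, add(add(SSSZ, Z), mul(Z, Z))))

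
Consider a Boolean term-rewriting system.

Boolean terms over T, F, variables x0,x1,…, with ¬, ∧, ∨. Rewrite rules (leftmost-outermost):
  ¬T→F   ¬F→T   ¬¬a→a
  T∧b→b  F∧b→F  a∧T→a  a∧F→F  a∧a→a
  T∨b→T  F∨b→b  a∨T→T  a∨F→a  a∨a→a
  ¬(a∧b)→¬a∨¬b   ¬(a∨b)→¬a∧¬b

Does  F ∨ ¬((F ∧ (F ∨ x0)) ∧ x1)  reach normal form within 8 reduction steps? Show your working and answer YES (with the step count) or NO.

Answer: YES — reaches normal form T in 6 ≤ 8 steps

Working:
  start: F ∨ ¬((F ∧ (F ∨ x0)) ∧ x1)
  step 1: ¬((F ∧ (F ∨ x0)) ∧ x1)
  step 2: ¬(F ∧ (F ∨ x0)) ∨ ¬x1
  step 3: (¬F ∨ ¬(F ∨ x0)) ∨ ¬x1
  step 4: (T ∨ ¬(F ∨ x0)) ∨ ¬x1
  step 5: T ∨ ¬x1
  step 6: T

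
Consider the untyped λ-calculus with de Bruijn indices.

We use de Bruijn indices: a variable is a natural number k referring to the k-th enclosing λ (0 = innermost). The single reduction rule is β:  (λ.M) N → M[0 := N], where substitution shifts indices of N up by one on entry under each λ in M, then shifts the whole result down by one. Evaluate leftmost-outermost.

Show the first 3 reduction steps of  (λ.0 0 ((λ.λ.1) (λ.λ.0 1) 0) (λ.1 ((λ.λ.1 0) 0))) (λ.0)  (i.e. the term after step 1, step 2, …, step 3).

Answer: after 3 steps: (λ.λ.1) (λ.λ.0 1) (λ.0) (λ.(λ.0) ((λ.λ.1 0) 0))

Reduction:
  start: (λ.0 0 ((λ.λ.1) (λ.λ.0 1) 0) (λ.1 ((λ.λ.1 0) 0))) (λ.0)
  step 1: (λ.0) (λ.0) ((λ.λ.1) (λ.λ.0 1) (λ.0)) (λ.(λ.0) ((λ.λ.1 0) 0))
  step 2: (λ.0) ((λ.λ.1) (λ.λ.0 1) (λ.0)) (λ.(λ.0) ((λ.λ.1 0) 0))
  step 3: (λ.λ.1) (λ.λ.0 1) (λ.0) (λ.(λ.0) ((λ.λ.1 0) 0))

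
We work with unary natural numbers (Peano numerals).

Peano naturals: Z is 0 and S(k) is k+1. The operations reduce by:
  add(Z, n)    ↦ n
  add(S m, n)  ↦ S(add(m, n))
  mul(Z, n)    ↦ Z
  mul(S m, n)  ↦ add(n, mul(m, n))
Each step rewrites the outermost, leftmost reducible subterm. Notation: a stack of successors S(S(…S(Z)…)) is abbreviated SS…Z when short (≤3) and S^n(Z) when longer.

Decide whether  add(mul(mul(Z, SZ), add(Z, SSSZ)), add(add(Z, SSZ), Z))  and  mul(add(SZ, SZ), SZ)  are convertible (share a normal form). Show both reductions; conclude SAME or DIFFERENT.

Term A:
  start: add(mul(mul(Z, SZ), add(Z, SSSZ)), add(add(Z, SSZ), Z))
  step 1: add(mul(Z, add(Z, SSSZ)), add(add(Z, SSZ), Z))
  step 2: add(Z, add(add(Z, SSZ), Z))
  step 3: add(add(Z, SSZ), Z)
  step 4: add(SSZ, Z)
  step 5: S(add(SZ, Z))
  step 6: S(S(add(Z, Z)))
  step 7: SSZ

Term B:
  start: mul(add(SZ, SZ), SZ)
  step 1: mul(S(add(Z, SZ)), SZ)
  step 2: add(SZ, mul(add(Z, SZ), SZ))
  step 3: S(add(Z, mul(add(Z, SZ), SZ)))
  step 4: S(mul(add(Z, SZ), SZ))
  step 5: S(mul(SZ, SZ))
  step 6: S(add(SZ, mul(Z, SZ)))
  step 7: S(S(add(Z, mul(Z, SZ))))
  step 8: S(S(mul(Z, SZ)))
  step 9: SSZ

Answer: SAME — A ⇓ SSZ, B ⇓ SSZ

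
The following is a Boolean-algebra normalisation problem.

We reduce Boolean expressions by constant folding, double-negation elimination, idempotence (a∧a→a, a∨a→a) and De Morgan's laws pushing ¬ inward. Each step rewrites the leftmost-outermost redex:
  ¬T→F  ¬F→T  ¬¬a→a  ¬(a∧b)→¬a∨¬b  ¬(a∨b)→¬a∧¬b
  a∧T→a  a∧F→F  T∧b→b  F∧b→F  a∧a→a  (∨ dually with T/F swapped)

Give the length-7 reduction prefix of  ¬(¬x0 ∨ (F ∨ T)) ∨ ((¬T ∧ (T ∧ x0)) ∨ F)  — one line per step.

Answer: after 7 steps: F ∨ ((¬T ∧ (T ∧ x0)) ∨ F)

Working:
  start: ¬(¬x0 ∨ (F ∨ T)) ∨ ((¬T ∧ (T ∧ x0)) ∨ F)
  step 1: (¬¬x0 ∧ ¬(F ∨ T)) ∨ ((¬T ∧ (T ∧ x0)) ∨ F)
  step 2: (x0 ∧ ¬(F ∨ T)) ∨ ((¬T ∧ (T ∧ x0)) ∨ F)
  step 3: (x0 ∧ (¬F ∧ ¬T)) ∨ ((¬T ∧ (T ∧ x0)) ∨ F)
  step 4: (x0 ∧ (T ∧ ¬T)) ∨ ((¬T ∧ (T ∧ x0)) ∨ F)
  step 5: (x0 ∧ ¬T) ∨ ((¬T ∧ (T ∧ x0)) ∨ F)
  step 6: (x0 ∧ F) ∨ ((¬T ∧ (T ∧ x0)) ∨ F)
  step 7: F ∨ ((¬T ∧ (T ∧ x0)) ∨ F)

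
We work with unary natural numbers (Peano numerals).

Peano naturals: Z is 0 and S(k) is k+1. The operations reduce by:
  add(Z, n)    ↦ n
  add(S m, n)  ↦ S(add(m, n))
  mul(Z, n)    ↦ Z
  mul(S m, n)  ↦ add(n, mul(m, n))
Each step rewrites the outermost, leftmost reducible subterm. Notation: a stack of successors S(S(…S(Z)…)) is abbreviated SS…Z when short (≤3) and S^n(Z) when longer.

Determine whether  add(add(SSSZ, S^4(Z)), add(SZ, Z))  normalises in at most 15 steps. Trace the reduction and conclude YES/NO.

Answer: YES — reaches normal form S^8(Z) in 14 ≤ 15 steps

Derivation:
  start: add(add(SSSZ, S^4(Z)), add(SZ, Z))
  [1] add(S(add(SSZ, S^4(Z))), add(SZ, Z))
  [2] S(add(add(SSZ, S^4(Z)), add(SZ, Z)))
  [3] S(add(S(add(SZ, S^4(Z))), add(SZ, Z)))
  [4] S(S(add(add(SZ, S^4(Z)), add(SZ, Z))))
  [5] S(S(add(S(add(Z, S^4(Z))), add(SZ, Z))))
  [6] S(S(S(add(add(Z, S^4(Z)), add(SZ, Z)))))
  [7] S(S(S(add(S^4(Z), add(SZ, Z)))))
  [8] S(S(S(S(add(SSSZ, add(SZ, Z))))))
  [9] S(S(S(S(S(add(SSZ, add(SZ, Z)))))))
  [10] S(S(S(S(S(S(add(SZ, add(SZ, Z))))))))
  [11] S(S(S(S(S(S(S(add(Z, add(SZ, Z)))))))))
  [12] S(S(S(S(S(S(S(add(SZ, Z))))))))
  [13] S(S(S(S(S(S(S(S(add(Z, Z)))))))))
  [14] S^8(Z)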